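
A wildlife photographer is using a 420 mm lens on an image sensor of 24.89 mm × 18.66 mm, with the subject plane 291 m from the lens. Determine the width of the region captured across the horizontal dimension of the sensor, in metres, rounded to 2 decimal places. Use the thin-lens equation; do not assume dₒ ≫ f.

dₒ: 291 m = 291000 mm.
Similar triangles through the lens centre give W/dₒ = w/dᵢ; with 1/f = 1/dₒ + 1/dᵢ this gives W = w·(dₒ − f)/f.
W = 24.89 mm × (291000 − 420) / 420 = 24.89 × 691.8571 ≈ 17220.324 mm = 17.2203 m.

17.22 m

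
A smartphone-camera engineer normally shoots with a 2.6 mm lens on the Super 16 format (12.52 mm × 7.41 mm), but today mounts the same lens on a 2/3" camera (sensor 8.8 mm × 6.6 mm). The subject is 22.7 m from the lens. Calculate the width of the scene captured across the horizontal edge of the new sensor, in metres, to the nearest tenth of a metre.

76.8 m

The focal length stays 2.6 mm; the relevant sensor dimension is now w = 8.8 mm. Object distance dₒ = 22.7 m = 22700 mm.
Thin-lens field width W = w·(dₒ − f)/f = 8.8 × (22700 − 2.6)/2.6 ≈ 76821.969 mm = 76.822 m.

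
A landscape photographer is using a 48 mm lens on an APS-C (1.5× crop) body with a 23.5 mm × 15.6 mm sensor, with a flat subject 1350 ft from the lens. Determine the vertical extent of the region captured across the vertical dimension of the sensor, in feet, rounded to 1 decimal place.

dₒ: 1350 ft × 304.8 mm/ft = 411479.99 mm.
Similar triangles through the lens centre give W/dₒ = h/dᵢ; with 1/f = 1/dₒ + 1/dᵢ this gives W = h·(dₒ − f)/f.
W = 15.6 mm × (411480 − 48) / 48 = 15.6 × 8571.4997 ≈ 133715.396 mm = 133715.396/304.8 ft = 438.699 ft.

438.7 ft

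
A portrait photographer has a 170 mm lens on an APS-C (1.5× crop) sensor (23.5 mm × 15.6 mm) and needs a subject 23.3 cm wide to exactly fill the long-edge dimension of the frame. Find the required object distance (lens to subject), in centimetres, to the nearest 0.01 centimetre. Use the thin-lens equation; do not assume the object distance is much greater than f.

185.55 cm

W: 23.3 cm = 233 mm.
Magnification m = w/W = dᵢ/dₒ; combined with 1/f = 1/dₒ + 1/dᵢ this gives dₒ = f·(1 + W/w).
dₒ = 170 mm × (1 + 233/23.5) = 170 × 10.9149 ≈ 1855.532 mm = 185.553 cm.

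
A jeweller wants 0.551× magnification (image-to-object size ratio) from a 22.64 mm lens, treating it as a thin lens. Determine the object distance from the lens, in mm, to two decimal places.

63.73 mm

With m = dᵢ/dₒ and 1/f = 1/dₒ + 1/dᵢ, substituting dᵢ = m·dₒ gives 1/f = (1 + 1/m)/dₒ, hence dₒ = f·(1 + 1/m).
dₒ = 22.64 × (1 + 1/0.551) = 22.64 × 2.81488 ≈ 63.729 mm.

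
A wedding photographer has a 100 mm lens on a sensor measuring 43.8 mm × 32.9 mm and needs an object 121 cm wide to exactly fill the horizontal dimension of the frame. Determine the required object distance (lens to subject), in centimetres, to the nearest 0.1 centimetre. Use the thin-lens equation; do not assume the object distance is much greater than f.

286.3 cm

W: 121 cm = 1210 mm.
Magnification m = w/W = dᵢ/dₒ; combined with 1/f = 1/dₒ + 1/dᵢ this gives dₒ = f·(1 + W/w).
dₒ = 100 mm × (1 + 1210/43.8) = 100 × 28.6256 ≈ 2862.557 mm = 286.256 cm.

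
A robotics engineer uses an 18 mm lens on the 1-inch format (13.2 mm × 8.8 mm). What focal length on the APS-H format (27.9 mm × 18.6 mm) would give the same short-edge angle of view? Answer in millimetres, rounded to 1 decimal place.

Equal angle of view means equal height/f ratio, so f₂ = f₁ · (height₂/height₁) = 18 × 18.6/8.8.
f₂ = 18 × 2.11364 ≈ 38.045 mm.

38.0 mm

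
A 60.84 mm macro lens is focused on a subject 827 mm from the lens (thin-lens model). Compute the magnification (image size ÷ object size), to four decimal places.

0.0794×

Thin lens: 1/f = 1/dₒ + 1/dᵢ → 1/dᵢ = 1/60.84 − 1/827 = 0.0152274 mm⁻¹, so dᵢ ≈ 65.6712 mm.
Magnification m = dᵢ/dₒ = 65.6712/827 ≈ 0.07941.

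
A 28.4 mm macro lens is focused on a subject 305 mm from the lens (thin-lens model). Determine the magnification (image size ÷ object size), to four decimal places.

0.1027×

Thin lens: 1/f = 1/dₒ + 1/dᵢ → 1/dᵢ = 1/28.4 − 1/305 = 0.0319326 mm⁻¹, so dᵢ ≈ 31.3160 mm.
Magnification m = dᵢ/dₒ = 31.3160/305 ≈ 0.10268.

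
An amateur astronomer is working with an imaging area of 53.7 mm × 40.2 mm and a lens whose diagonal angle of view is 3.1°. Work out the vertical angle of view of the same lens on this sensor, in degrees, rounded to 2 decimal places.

1.86°

Sensor diagonal = √(53.7² + 40.2²) = √4499.7300 ≈ 67.0800 mm.
From the diagonal AOV: f = 67.0800 / (2·tan(1.55°)) = 67.0800 / 0.05412 ≈ 1239.5048 mm.
Vertical AOV = 2·arctan(40.2 / (2 × 1239.5048)) = 2·arctan(0.01622) ≈ 1.8581°.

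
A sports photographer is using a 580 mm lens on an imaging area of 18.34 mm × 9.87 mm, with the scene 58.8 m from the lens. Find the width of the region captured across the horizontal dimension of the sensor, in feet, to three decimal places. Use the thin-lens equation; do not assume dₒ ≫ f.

6.040 ft

dₒ: 58.8 m = 58800 mm.
Similar triangles through the lens centre give W/dₒ = w/dᵢ; with 1/f = 1/dₒ + 1/dᵢ this gives W = w·(dₒ − f)/f.
W = 18.34 mm × (58800 − 580) / 580 = 18.34 × 100.3793 ≈ 1840.957 mm = 1840.957/304.8 ft = 6.03988 ft.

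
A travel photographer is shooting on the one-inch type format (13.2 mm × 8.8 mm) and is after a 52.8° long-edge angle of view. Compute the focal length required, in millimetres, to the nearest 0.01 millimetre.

From α = 2·arctan(w/2f) we get f = w / (2·tan(α/2)).
With w = 13.2 mm and α/2 = 26.4°, tan(α/2) ≈ 0.49640, so f ≈ 13.2 / 0.99281 ≈ 13.2956 mm.

13.30 mm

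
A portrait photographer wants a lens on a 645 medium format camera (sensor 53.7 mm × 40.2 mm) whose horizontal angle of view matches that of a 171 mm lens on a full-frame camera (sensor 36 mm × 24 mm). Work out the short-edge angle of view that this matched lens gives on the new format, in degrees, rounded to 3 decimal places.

Equal horizontal AOV ⇒ f₂ = f₁ · 53.7/36 = 171 × 1.49167 ≈ 255.0750 mm.
Short-edge AOV on the new format = 2·arctan(40.2 / (2 × 255.0750)) = 2·arctan(0.07880) ≈ 9.0112°.

9.011°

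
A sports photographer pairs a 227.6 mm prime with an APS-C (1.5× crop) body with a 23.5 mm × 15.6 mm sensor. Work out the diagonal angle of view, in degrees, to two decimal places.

Sensor diagonal = √(23.5² + 15.6²) = √795.6100 ≈ 28.2066 mm.
Angle of view α = 2·arctan(d/2f) with d = 28.2066 mm and f = 227.6 mm.
d/2f = 0.06197; arctan(0.06197) ≈ 3.5458°, so α ≈ 7.0916°.

7.09°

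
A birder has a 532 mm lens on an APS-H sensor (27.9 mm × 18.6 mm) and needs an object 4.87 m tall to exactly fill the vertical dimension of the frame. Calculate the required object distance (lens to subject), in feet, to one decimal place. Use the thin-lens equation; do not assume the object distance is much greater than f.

458.7 ft

W: 4.87 m = 4870 mm.
Magnification m = h/W = dᵢ/dₒ; combined with 1/f = 1/dₒ + 1/dᵢ this gives dₒ = f·(1 + W/h).
dₒ = 532 mm × (1 + 4870/18.6) = 532 × 262.8280 ≈ 139824.473 mm = 139824.473/304.8 ft = 458.742 ft.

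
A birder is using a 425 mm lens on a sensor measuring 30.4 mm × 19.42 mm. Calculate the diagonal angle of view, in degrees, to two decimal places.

4.86°

Sensor diagonal = √(30.4² + 19.42²) = √1301.2964 ≈ 36.0735 mm.
Angle of view α = 2·arctan(d/2f) with d = 36.0735 mm and f = 425 mm.
d/2f = 0.04244; arctan(0.04244) ≈ 2.4301°, so α ≈ 4.8603°.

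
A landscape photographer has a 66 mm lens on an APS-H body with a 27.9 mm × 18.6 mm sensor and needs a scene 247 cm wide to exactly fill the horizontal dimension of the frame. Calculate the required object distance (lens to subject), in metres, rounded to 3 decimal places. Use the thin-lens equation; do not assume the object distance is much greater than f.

5.909 m

W: 247 cm = 2470 mm.
Magnification m = w/W = dᵢ/dₒ; combined with 1/f = 1/dₒ + 1/dᵢ this gives dₒ = f·(1 + W/w).
dₒ = 66 mm × (1 + 2470/27.9) = 66 × 89.5305 ≈ 5909.011 mm = 5.90901 m.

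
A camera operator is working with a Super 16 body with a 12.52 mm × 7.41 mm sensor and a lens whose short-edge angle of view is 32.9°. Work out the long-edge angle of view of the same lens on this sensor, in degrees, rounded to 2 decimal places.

From the short-edge AOV: f = 7.41 / (2·tan(16.45°)) = 7.41 / 0.59053 ≈ 12.5481 mm.
Long-edge AOV = 2·arctan(12.52 / (2 × 12.5481)) = 2·arctan(0.49888) ≈ 53.0275°.

53.03°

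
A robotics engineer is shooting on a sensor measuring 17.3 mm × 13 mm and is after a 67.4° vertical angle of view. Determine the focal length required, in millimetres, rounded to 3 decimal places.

9.746 mm

From α = 2·arctan(h/2f) we get f = h / (2·tan(α/2)).
With h = 13 mm and α/2 = 33.7°, tan(α/2) ≈ 0.66692, so f ≈ 13 / 1.33383 ≈ 9.7463 mm.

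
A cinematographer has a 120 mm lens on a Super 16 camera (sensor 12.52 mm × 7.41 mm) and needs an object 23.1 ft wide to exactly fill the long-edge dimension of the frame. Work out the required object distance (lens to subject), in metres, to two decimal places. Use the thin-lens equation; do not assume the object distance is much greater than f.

67.60 m

W: 23.1 ft × 304.8 mm/ft = 7040.88 mm.
Magnification m = w/W = dᵢ/dₒ; combined with 1/f = 1/dₒ + 1/dᵢ this gives dₒ = f·(1 + W/w).
dₒ = 120 mm × (1 + 7040.88/12.52) = 120 × 563.3706 ≈ 67604.471 mm = 67.6045 m.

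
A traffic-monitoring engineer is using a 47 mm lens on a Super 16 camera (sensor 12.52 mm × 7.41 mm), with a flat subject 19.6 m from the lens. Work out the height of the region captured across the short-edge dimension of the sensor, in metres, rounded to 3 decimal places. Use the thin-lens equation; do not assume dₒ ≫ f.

3.083 m

dₒ: 19.6 m = 19600 mm.
Similar triangles through the lens centre give W/dₒ = h/dᵢ; with 1/f = 1/dₒ + 1/dᵢ this gives W = h·(dₒ − f)/f.
W = 7.41 mm × (19600 − 47) / 47 = 7.41 × 416.0213 ≈ 3082.718 mm = 3.08272 m.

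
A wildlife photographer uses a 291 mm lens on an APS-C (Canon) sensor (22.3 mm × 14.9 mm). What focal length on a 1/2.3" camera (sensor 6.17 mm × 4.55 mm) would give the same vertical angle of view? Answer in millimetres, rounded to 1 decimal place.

88.9 mm

Equal angle of view means equal height/f ratio, so f₂ = f₁ · (height₂/height₁) = 291 × 4.55/14.9.
f₂ = 291 × 0.30537 ≈ 88.862 mm.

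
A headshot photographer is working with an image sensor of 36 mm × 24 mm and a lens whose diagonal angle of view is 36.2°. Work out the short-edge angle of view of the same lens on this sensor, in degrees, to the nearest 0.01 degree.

20.55°

Sensor diagonal = √(36² + 24²) = √1872.0000 ≈ 43.2666 mm.
From the diagonal AOV: f = 43.2666 / (2·tan(18.1°)) = 43.2666 / 0.65370 ≈ 66.1872 mm.
Short-edge AOV = 2·arctan(24 / (2 × 66.1872)) = 2·arctan(0.18130) ≈ 20.5526°.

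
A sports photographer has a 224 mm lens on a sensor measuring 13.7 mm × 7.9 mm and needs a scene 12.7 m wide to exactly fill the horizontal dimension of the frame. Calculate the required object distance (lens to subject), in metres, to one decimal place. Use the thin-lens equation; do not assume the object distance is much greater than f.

207.9 m

W: 12.7 m = 12700 mm.
Magnification m = w/W = dᵢ/dₒ; combined with 1/f = 1/dₒ + 1/dᵢ this gives dₒ = f·(1 + W/w).
dₒ = 224 mm × (1 + 12700/13.7) = 224 × 928.0073 ≈ 207873.635 mm = 207.874 m.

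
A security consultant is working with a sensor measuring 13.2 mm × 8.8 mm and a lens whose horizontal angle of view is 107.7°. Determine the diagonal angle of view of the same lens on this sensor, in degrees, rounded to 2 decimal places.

117.41°

From the horizontal AOV: f = 13.2 / (2·tan(53.85°)) = 13.2 / 2.73766 ≈ 4.8216 mm.
Sensor diagonal = √(13.2² + 8.8²) = √251.6800 ≈ 15.8644 mm.
Diagonal AOV = 2·arctan(15.8644 / (2 × 4.8216)) = 2·arctan(1.64513) ≈ 117.4130°.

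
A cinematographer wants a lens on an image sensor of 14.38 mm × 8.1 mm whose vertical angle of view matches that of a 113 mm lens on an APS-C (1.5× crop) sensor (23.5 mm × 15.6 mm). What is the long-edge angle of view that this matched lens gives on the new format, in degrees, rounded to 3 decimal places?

13.973°

Equal vertical AOV ⇒ f₂ = f₁ · 8.1/15.6 = 113 × 0.51923 ≈ 58.6731 mm.
Long-edge AOV on the new format = 2·arctan(14.38 / (2 × 58.6731)) = 2·arctan(0.12254) ≈ 13.9728°.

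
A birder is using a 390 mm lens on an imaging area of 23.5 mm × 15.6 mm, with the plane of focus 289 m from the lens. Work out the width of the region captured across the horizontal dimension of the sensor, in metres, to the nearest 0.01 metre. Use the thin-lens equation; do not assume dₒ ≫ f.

17.39 m

dₒ: 289 m = 289000 mm.
Similar triangles through the lens centre give W/dₒ = w/dᵢ; with 1/f = 1/dₒ + 1/dᵢ this gives W = w·(dₒ − f)/f.
W = 23.5 mm × (289000 − 390) / 390 = 23.5 × 740.0256 ≈ 17390.603 mm = 17.3906 m.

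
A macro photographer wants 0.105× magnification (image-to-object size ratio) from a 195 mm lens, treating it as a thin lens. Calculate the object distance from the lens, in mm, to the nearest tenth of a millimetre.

2052.1 mm

With m = dᵢ/dₒ and 1/f = 1/dₒ + 1/dᵢ, substituting dᵢ = m·dₒ gives 1/f = (1 + 1/m)/dₒ, hence dₒ = f·(1 + 1/m).
dₒ = 195 × (1 + 1/0.105) = 195 × 10.52381 ≈ 2052.143 mm.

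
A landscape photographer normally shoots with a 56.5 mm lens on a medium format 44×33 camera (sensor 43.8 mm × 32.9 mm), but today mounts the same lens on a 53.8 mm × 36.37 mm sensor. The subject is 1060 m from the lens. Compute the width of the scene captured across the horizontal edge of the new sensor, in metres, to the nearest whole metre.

The focal length stays 56.5 mm; the relevant sensor dimension is now w = 53.8 mm. Object distance dₒ = 1060 m = 1.06e+06 mm.
Thin-lens field width W = w·(dₒ − f)/f = 53.8 × (1.06e+06 − 56.5)/56.5 ≈ 1009291.333 mm = 1009.29 m.

1009 m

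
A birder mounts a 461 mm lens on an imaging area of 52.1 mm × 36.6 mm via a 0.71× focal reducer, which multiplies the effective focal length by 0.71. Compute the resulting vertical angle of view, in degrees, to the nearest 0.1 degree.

6.4°

Effective focal length f = 461 × 0.71 = 327.31 mm.
α = 2·arctan(36.6 / (2 × 327.31)) = 2·arctan(0.05591) ≈ 6.4002°.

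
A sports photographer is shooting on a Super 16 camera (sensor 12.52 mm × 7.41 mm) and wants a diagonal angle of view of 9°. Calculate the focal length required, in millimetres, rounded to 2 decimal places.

Sensor diagonal = √(12.52² + 7.41²) = √211.6585 ≈ 14.5485 mm.
From α = 2·arctan(d/2f) we get f = d / (2·tan(α/2)).
With d = 14.5485 mm and α/2 = 4.5°, tan(α/2) ≈ 0.07870, so f ≈ 14.5485 / 0.15740 ≈ 92.4280 mm.

92.43 mm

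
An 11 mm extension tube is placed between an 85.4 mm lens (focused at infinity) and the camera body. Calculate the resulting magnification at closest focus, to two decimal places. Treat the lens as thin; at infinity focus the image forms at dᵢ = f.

0.13×

The tube moves the image plane from f to f + e, so dᵢ = 85.4 + 11 = 96.4 mm. Focus is achieved when 1/f = 1/dₒ + 1/dᵢ, giving dₒ = 1/(1/f − 1/(f+e)).
Magnification m = dᵢ/dₒ = (f+e)·(1/f − 1/(f+e)) = e/f = 11/85.4 ≈ 0.1288.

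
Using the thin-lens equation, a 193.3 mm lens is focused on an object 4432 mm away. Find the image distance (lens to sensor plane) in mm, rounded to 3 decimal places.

202.115 mm

1/dᵢ = 1/f − 1/dₒ = 1/193.3 − 1/4432 = 0.0049477 mm⁻¹.
dᵢ = 1/0.0049477 ≈ 202.1152 mm.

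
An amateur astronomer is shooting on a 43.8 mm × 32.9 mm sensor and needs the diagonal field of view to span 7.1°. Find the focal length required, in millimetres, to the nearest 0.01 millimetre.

Sensor diagonal = √(43.8² + 32.9²) = √3000.8500 ≈ 54.7800 mm.
From α = 2·arctan(d/2f) we get f = d / (2·tan(α/2)).
With d = 54.7800 mm and α/2 = 3.55°, tan(α/2) ≈ 0.06204, so f ≈ 54.7800 / 0.12408 ≈ 441.4995 mm.

441.50 mm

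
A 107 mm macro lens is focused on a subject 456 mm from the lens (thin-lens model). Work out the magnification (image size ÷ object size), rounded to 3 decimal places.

Thin lens: 1/f = 1/dₒ + 1/dᵢ → 1/dᵢ = 1/107 − 1/456 = 0.0071528 mm⁻¹, so dᵢ ≈ 139.8052 mm.
Magnification m = dᵢ/dₒ = 139.8052/456 ≈ 0.30659.

0.307×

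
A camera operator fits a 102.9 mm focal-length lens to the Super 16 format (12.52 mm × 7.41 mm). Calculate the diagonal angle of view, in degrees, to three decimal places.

8.087°

Sensor diagonal = √(12.52² + 7.41²) = √211.6585 ≈ 14.5485 mm.
Angle of view α = 2·arctan(d/2f) with d = 14.5485 mm and f = 102.9 mm.
d/2f = 0.07069; arctan(0.07069) ≈ 4.0436°, so α ≈ 8.0873°.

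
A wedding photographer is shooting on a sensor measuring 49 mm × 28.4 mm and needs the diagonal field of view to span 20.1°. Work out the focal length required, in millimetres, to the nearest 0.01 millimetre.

159.78 mm

Sensor diagonal = √(49² + 28.4²) = √3207.5600 ≈ 56.6353 mm.
From α = 2·arctan(d/2f) we get f = d / (2·tan(α/2)).
With d = 56.6353 mm and α/2 = 10.05°, tan(α/2) ≈ 0.17723, so f ≈ 56.6353 / 0.35445 ≈ 159.7820 mm.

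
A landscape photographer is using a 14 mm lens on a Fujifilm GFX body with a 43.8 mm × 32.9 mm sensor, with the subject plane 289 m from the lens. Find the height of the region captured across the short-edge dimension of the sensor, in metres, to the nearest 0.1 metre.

dₒ: 289 m = 289000 mm.
Similar triangles through the lens centre give W/dₒ = h/dᵢ; with 1/f = 1/dₒ + 1/dᵢ this gives W = h·(dₒ − f)/f.
W = 32.9 mm × (289000 − 14) / 14 = 32.9 × 20641.8571 ≈ 679117.100 mm = 679.117 m.

679.1 m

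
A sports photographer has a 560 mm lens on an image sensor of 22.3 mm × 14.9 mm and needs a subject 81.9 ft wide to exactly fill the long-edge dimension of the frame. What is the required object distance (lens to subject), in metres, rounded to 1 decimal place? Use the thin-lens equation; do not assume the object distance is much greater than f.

W: 81.9 ft × 304.8 mm/ft = 24963.12 mm.
Magnification m = w/W = dᵢ/dₒ; combined with 1/f = 1/dₒ + 1/dᵢ this gives dₒ = f·(1 + W/w).
dₒ = 560 mm × (1 + 24963.1/22.3) = 560 × 1120.4224 ≈ 627436.536 mm = 627.437 m.

627.4 m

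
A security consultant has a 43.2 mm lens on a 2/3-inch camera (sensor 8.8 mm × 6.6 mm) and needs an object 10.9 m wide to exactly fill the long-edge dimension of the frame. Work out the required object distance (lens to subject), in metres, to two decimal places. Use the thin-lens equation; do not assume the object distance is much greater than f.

W: 10.9 m = 10900 mm.
Magnification m = w/W = dᵢ/dₒ; combined with 1/f = 1/dₒ + 1/dᵢ this gives dₒ = f·(1 + W/w).
dₒ = 43.2 mm × (1 + 10900/8.8) = 43.2 × 1239.6364 ≈ 53552.291 mm = 53.5523 m.

53.55 m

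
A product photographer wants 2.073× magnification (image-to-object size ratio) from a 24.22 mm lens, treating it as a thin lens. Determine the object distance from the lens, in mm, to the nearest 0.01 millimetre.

With m = dᵢ/dₒ and 1/f = 1/dₒ + 1/dᵢ, substituting dᵢ = m·dₒ gives 1/f = (1 + 1/m)/dₒ, hence dₒ = f·(1 + 1/m).
dₒ = 24.22 × (1 + 1/2.073) = 24.22 × 1.48239 ≈ 35.904 mm.

35.90 mm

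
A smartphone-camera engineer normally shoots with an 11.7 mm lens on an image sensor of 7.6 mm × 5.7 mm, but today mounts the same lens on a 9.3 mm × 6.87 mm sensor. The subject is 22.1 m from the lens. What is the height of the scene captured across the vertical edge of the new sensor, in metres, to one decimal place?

13.0 m

The focal length stays 11.7 mm; the relevant sensor dimension is now h = 6.87 mm. Object distance dₒ = 22.1 m = 22100 mm.
Thin-lens field height W = h·(dₒ − f)/f = 6.87 × (22100 − 11.7)/11.7 ≈ 12969.797 mm = 12.9698 m.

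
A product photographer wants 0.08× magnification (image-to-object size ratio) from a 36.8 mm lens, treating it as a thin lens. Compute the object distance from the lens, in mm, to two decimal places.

With m = dᵢ/dₒ and 1/f = 1/dₒ + 1/dᵢ, substituting dᵢ = m·dₒ gives 1/f = (1 + 1/m)/dₒ, hence dₒ = f·(1 + 1/m).
dₒ = 36.8 × (1 + 1/0.08) = 36.8 × 13.50000 ≈ 496.800 mm.

496.80 mm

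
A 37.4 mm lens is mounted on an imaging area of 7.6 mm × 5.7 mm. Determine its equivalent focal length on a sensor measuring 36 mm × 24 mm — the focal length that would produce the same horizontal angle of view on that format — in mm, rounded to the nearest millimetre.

177 mm

Equal angle of view means equal width/f ratio, so f₂ = f₁ · (width₂/width₁) = 37.4 × 36/7.6.
f₂ = 37.4 × 4.73684 ≈ 177.158 mm.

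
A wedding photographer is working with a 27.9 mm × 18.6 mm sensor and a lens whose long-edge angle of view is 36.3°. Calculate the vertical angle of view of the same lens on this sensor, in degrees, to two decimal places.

From the long-edge AOV: f = 27.9 / (2·tan(18.15°)) = 27.9 / 0.65563 ≈ 42.5543 mm.
Vertical AOV = 2·arctan(18.6 / (2 × 42.5543)) = 2·arctan(0.21854) ≈ 24.6557°.

24.66°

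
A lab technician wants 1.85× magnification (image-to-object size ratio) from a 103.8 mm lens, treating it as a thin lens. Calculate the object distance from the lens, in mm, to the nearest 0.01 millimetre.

159.91 mm

With m = dᵢ/dₒ and 1/f = 1/dₒ + 1/dᵢ, substituting dᵢ = m·dₒ gives 1/f = (1 + 1/m)/dₒ, hence dₒ = f·(1 + 1/m).
dₒ = 103.8 × (1 + 1/1.85) = 103.8 × 1.54054 ≈ 159.908 mm.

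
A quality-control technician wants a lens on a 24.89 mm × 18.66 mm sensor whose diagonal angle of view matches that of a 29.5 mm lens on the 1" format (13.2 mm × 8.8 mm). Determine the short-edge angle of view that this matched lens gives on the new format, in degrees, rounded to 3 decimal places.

Sensor diagonal = √(13.2² + 8.8²) = √251.6800 ≈ 15.8644 mm.
Sensor diagonal = √(24.89² + 18.66²) = √967.7077 ≈ 31.1080 mm.
Equal diagonal AOV ⇒ f₂ = f₁ · 31.1080/15.8644 = 29.5 × 1.96087 ≈ 57.8455 mm.
Short-edge AOV on the new format = 2·arctan(18.66 / (2 × 57.8455)) = 2·arctan(0.16129) ≈ 18.3248°.

18.325°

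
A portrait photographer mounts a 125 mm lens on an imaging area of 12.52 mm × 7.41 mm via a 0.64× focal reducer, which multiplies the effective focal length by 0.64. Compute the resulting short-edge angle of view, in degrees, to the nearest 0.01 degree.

Effective focal length f = 125 × 0.64 = 80 mm.
α = 2·arctan(7.41 / (2 × 80)) = 2·arctan(0.04631) ≈ 5.3032°.

5.30°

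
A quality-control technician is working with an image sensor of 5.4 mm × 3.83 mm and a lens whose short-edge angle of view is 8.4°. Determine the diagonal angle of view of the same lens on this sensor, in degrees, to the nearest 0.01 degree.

From the short-edge AOV: f = 3.83 / (2·tan(4.2°)) = 3.83 / 0.14687 ≈ 26.0773 mm.
Sensor diagonal = √(5.4² + 3.83²) = √43.8289 ≈ 6.6203 mm.
Diagonal AOV = 2·arctan(6.6203 / (2 × 26.0773)) = 2·arctan(0.12694) ≈ 14.4685°.

14.47°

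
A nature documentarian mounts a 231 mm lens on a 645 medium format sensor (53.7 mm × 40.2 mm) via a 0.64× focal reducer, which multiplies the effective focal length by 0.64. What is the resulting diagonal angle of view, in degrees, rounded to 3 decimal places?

25.564°

Effective focal length f = 231 × 0.64 = 147.84 mm.
Sensor diagonal = √(53.7² + 40.2²) = √4499.7300 ≈ 67.0800 mm.
α = 2·arctan(67.080 / (2 × 147.84)) = 2·arctan(0.22687) ≈ 25.5643°.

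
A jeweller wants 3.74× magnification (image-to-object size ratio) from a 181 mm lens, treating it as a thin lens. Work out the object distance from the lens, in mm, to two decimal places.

With m = dᵢ/dₒ and 1/f = 1/dₒ + 1/dᵢ, substituting dᵢ = m·dₒ gives 1/f = (1 + 1/m)/dₒ, hence dₒ = f·(1 + 1/m).
dₒ = 181 × (1 + 1/3.74) = 181 × 1.26738 ≈ 229.396 mm.

229.40 mm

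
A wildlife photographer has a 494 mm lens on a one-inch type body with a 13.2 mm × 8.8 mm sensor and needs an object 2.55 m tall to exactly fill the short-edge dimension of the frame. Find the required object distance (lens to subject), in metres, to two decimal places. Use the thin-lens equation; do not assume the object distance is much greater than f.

W: 2.55 m = 2550 mm.
Magnification m = h/W = dᵢ/dₒ; combined with 1/f = 1/dₒ + 1/dᵢ this gives dₒ = f·(1 + W/h).
dₒ = 494 mm × (1 + 2550/8.8) = 494 × 290.7727 ≈ 143641.727 mm = 143.642 m.

143.64 m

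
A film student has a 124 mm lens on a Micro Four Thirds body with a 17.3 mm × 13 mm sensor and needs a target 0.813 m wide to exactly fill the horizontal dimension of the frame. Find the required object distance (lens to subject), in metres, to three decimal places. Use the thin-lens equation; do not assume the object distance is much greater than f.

W: 0.813 m = 813 mm.
Magnification m = w/W = dᵢ/dₒ; combined with 1/f = 1/dₒ + 1/dᵢ this gives dₒ = f·(1 + W/w).
dₒ = 124 mm × (1 + 813/17.3) = 124 × 47.9942 ≈ 5951.283 mm = 5.95128 m.

5.951 m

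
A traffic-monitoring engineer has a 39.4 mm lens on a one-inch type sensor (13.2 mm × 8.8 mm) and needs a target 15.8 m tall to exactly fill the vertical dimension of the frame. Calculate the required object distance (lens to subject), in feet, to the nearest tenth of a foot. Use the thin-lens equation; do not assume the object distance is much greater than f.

W: 15.8 m = 15800 mm.
Magnification m = h/W = dᵢ/dₒ; combined with 1/f = 1/dₒ + 1/dᵢ this gives dₒ = f·(1 + W/h).
dₒ = 39.4 mm × (1 + 15800/8.8) = 39.4 × 1796.4545 ≈ 70780.309 mm = 70780.309/304.8 ft = 232.219 ft.

232.2 ft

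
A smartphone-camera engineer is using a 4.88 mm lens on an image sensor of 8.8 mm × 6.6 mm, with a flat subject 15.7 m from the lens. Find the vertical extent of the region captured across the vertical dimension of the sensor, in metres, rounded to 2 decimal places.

21.23 m

dₒ: 15.7 m = 15700 mm.
Similar triangles through the lens centre give W/dₒ = h/dᵢ; with 1/f = 1/dₒ + 1/dᵢ this gives W = h·(dₒ − f)/f.
W = 6.6 mm × (15700 − 4.88) / 4.88 = 6.6 × 3216.2131 ≈ 21227.007 mm = 21.227 m.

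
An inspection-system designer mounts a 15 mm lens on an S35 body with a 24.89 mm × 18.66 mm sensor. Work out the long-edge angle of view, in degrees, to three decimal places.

79.363°

Angle of view α = 2·arctan(w/2f) with w = 24.89 mm and f = 15 mm.
w/2f = 0.82967; arctan(0.82967) ≈ 39.6814°, so α ≈ 79.3627°.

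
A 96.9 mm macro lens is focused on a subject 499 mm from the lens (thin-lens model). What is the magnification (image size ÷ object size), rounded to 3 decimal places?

Thin lens: 1/f = 1/dₒ + 1/dᵢ → 1/dᵢ = 1/96.9 − 1/499 = 0.0083159 mm⁻¹, so dᵢ ≈ 120.2514 mm.
Magnification m = dᵢ/dₒ = 120.2514/499 ≈ 0.24098.

0.241×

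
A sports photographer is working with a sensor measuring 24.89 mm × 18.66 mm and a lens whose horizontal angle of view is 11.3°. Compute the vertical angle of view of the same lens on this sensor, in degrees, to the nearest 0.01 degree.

8.48°

From the horizontal AOV: f = 24.89 / (2·tan(5.65°)) = 24.89 / 0.19786 ≈ 125.7935 mm.
Vertical AOV = 2·arctan(18.66 / (2 × 125.7935)) = 2·arctan(0.07417) ≈ 8.4836°.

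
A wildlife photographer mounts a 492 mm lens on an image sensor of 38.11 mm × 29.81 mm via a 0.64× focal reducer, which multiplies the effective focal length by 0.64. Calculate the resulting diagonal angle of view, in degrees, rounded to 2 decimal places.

Effective focal length f = 492 × 0.64 = 314.88 mm.
Sensor diagonal = √(38.11² + 29.81²) = √2341.0082 ≈ 48.3840 mm.
α = 2·arctan(48.384 / (2 × 314.88)) = 2·arctan(0.07683) ≈ 8.7867°.

8.79°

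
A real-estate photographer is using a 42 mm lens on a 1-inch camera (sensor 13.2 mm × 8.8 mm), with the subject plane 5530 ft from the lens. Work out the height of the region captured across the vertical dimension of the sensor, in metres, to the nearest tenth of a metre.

dₒ: 5530 ft × 304.8 mm/ft = 1685543.95 mm.
Similar triangles through the lens centre give W/dₒ = h/dᵢ; with 1/f = 1/dₒ + 1/dᵢ this gives W = h·(dₒ − f)/f.
W = 8.8 mm × (1.68554e+06 − 42) / 42 = 8.8 × 40130.9987 ≈ 353152.789 mm = 353.153 m.

353.2 m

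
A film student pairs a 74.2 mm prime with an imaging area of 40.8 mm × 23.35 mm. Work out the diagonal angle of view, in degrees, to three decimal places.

Sensor diagonal = √(40.8² + 23.35²) = √2209.8625 ≈ 47.0092 mm.
Angle of view α = 2·arctan(d/2f) with d = 47.0092 mm and f = 74.2 mm.
d/2f = 0.31677; arctan(0.31677) ≈ 17.5768°, so α ≈ 35.1536°.

35.154°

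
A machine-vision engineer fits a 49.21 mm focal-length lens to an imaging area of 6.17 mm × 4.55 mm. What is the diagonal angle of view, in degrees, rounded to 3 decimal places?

8.908°

Sensor diagonal = √(6.17² + 4.55²) = √58.7714 ≈ 7.6663 mm.
Angle of view α = 2·arctan(d/2f) with d = 7.6663 mm and f = 49.21 mm.
d/2f = 0.07789; arctan(0.07789) ≈ 4.4540°, so α ≈ 8.9079°.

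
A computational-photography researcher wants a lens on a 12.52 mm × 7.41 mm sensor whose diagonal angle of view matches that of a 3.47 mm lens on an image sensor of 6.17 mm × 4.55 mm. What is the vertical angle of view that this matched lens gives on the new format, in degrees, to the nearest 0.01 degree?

58.73°

Sensor diagonal = √(6.17² + 4.55²) = √58.7714 ≈ 7.6663 mm.
Sensor diagonal = √(12.52² + 7.41²) = √211.6585 ≈ 14.5485 mm.
Equal diagonal AOV ⇒ f₂ = f₁ · 14.5485/7.6663 = 3.47 × 1.89773 ≈ 6.5851 mm.
Vertical AOV on the new format = 2·arctan(7.41 / (2 × 6.5851)) = 2·arctan(0.56263) ≈ 58.7269°.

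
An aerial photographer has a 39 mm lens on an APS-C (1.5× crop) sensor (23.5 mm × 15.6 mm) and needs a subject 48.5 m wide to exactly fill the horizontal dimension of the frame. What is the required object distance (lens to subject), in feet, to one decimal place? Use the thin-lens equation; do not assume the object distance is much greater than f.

W: 48.5 m = 48500 mm.
Magnification m = w/W = dᵢ/dₒ; combined with 1/f = 1/dₒ + 1/dᵢ this gives dₒ = f·(1 + W/w).
dₒ = 39 mm × (1 + 48500/23.5) = 39 × 2064.8298 ≈ 80528.362 mm = 80528.362/304.8 ft = 264.201 ft.

264.2 ft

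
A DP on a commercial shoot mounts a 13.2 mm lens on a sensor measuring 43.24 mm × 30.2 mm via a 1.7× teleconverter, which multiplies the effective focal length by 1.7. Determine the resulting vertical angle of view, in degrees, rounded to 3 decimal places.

67.874°

Effective focal length f = 13.2 × 1.7 = 22.44 mm.
α = 2·arctan(30.2 / (2 × 22.44)) = 2·arctan(0.67291) ≈ 67.8737°.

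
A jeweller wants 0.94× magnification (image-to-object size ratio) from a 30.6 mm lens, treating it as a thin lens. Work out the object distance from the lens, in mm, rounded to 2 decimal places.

With m = dᵢ/dₒ and 1/f = 1/dₒ + 1/dᵢ, substituting dᵢ = m·dₒ gives 1/f = (1 + 1/m)/dₒ, hence dₒ = f·(1 + 1/m).
dₒ = 30.6 × (1 + 1/0.94) = 30.6 × 2.06383 ≈ 63.153 mm.

63.15 mm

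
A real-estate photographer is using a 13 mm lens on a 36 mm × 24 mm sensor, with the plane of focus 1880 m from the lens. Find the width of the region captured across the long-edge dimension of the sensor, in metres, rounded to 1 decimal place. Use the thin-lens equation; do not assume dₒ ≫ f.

dₒ: 1880 m = 1.88e+06 mm.
Similar triangles through the lens centre give W/dₒ = w/dᵢ; with 1/f = 1/dₒ + 1/dᵢ this gives W = w·(dₒ − f)/f.
W = 36 mm × (1.88e+06 − 13) / 13 = 36 × 144614.3846 ≈ 5206117.846 mm = 5206.12 m.

5206.1 m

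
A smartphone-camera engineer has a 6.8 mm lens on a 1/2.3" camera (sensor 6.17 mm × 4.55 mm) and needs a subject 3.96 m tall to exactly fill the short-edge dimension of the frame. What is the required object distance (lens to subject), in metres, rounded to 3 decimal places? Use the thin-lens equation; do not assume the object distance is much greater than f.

5.925 m

W: 3.96 m = 3960 mm.
Magnification m = h/W = dᵢ/dₒ; combined with 1/f = 1/dₒ + 1/dᵢ this gives dₒ = f·(1 + W/h).
dₒ = 6.8 mm × (1 + 3960/4.55) = 6.8 × 871.3297 ≈ 5925.042 mm = 5.92504 m.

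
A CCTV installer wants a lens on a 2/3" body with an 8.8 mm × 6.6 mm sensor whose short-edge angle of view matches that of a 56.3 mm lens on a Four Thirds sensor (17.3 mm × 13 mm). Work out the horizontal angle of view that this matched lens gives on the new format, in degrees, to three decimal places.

Equal short-edge AOV ⇒ f₂ = f₁ · 6.6/13 = 56.3 × 0.50769 ≈ 28.5831 mm.
Horizontal AOV on the new format = 2·arctan(8.8 / (2 × 28.5831)) = 2·arctan(0.15394) ≈ 17.5025°.

17.503°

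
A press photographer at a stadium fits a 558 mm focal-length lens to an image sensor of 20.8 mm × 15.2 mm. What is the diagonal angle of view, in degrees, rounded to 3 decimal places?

Sensor diagonal = √(20.8² + 15.2²) = √663.6800 ≈ 25.7620 mm.
Angle of view α = 2·arctan(d/2f) with d = 25.7620 mm and f = 558 mm.
d/2f = 0.02308; arctan(0.02308) ≈ 1.3224°, so α ≈ 2.6448°.

2.645°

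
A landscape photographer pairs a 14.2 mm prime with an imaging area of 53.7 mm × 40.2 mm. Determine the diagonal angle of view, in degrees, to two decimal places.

134.11°

Sensor diagonal = √(53.7² + 40.2²) = √4499.7300 ≈ 67.0800 mm.
Angle of view α = 2·arctan(d/2f) with d = 67.0800 mm and f = 14.2 mm.
d/2f = 2.36197; arctan(2.36197) ≈ 67.0534°, so α ≈ 134.1068°.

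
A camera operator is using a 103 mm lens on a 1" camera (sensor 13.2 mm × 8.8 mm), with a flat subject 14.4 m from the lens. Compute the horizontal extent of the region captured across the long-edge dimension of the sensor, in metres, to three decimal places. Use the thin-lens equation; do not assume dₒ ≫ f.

1.832 m

dₒ: 14.4 m = 14400 mm.
Similar triangles through the lens centre give W/dₒ = w/dᵢ; with 1/f = 1/dₒ + 1/dᵢ this gives W = w·(dₒ − f)/f.
W = 13.2 mm × (14400 − 103) / 103 = 13.2 × 138.8058 ≈ 1832.237 mm = 1.83224 m.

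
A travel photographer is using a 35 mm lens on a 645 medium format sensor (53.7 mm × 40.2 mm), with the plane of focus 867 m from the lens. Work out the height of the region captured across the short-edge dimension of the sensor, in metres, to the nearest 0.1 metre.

dₒ: 867 m = 867000 mm.
Similar triangles through the lens centre give W/dₒ = h/dᵢ; with 1/f = 1/dₒ + 1/dᵢ this gives W = h·(dₒ − f)/f.
W = 40.2 mm × (867000 − 35) / 35 = 40.2 × 24770.4286 ≈ 995771.229 mm = 995.771 m.

995.8 m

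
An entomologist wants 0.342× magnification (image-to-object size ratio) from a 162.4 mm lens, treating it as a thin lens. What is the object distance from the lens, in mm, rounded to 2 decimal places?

With m = dᵢ/dₒ and 1/f = 1/dₒ + 1/dᵢ, substituting dᵢ = m·dₒ gives 1/f = (1 + 1/m)/dₒ, hence dₒ = f·(1 + 1/m).
dₒ = 162.4 × (1 + 1/0.342) = 162.4 × 3.92398 ≈ 637.254 mm.

637.25 mm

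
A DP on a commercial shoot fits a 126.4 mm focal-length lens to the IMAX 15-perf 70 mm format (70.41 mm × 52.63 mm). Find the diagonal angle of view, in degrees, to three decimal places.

38.348°

Sensor diagonal = √(70.41² + 52.63²) = √7727.4850 ≈ 87.9061 mm.
Angle of view α = 2·arctan(d/2f) with d = 87.9061 mm and f = 126.4 mm.
d/2f = 0.34773; arctan(0.34773) ≈ 19.1741°, so α ≈ 38.3482°.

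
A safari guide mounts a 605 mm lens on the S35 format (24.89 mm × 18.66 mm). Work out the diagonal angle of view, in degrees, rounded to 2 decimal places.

2.95°

Sensor diagonal = √(24.89² + 18.66²) = √967.7077 ≈ 31.1080 mm.
Angle of view α = 2·arctan(d/2f) with d = 31.1080 mm and f = 605 mm.
d/2f = 0.02571; arctan(0.02571) ≈ 1.4727°, so α ≈ 2.9454°.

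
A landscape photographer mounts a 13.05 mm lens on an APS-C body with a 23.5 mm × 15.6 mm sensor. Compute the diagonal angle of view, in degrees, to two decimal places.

Sensor diagonal = √(23.5² + 15.6²) = √795.6100 ≈ 28.2066 mm.
Angle of view α = 2·arctan(d/2f) with d = 28.2066 mm and f = 13.05 mm.
d/2f = 1.08071; arctan(1.08071) ≈ 47.2214°, so α ≈ 94.4428°.

94.44°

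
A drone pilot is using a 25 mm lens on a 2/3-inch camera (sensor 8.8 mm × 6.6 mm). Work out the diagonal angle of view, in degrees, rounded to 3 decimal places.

24.815°

Sensor diagonal = √(8.8² + 6.6²) = √121.0000 ≈ 11.0000 mm.
Angle of view α = 2·arctan(d/2f) with d = 11.0000 mm and f = 25 mm.
d/2f = 0.22000; arctan(0.22000) ≈ 12.4074°, so α ≈ 24.8148°.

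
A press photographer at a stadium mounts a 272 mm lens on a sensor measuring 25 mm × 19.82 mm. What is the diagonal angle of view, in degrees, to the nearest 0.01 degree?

6.71°

Sensor diagonal = √(25² + 19.82²) = √1017.8324 ≈ 31.9035 mm.
Angle of view α = 2·arctan(d/2f) with d = 31.9035 mm and f = 272 mm.
d/2f = 0.05865; arctan(0.05865) ≈ 3.3563°, so α ≈ 6.7127°.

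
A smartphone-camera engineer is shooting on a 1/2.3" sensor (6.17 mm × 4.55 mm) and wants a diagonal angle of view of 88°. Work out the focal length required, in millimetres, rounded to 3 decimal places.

3.969 mm

Sensor diagonal = √(6.17² + 4.55²) = √58.7714 ≈ 7.6663 mm.
From α = 2·arctan(d/2f) we get f = d / (2·tan(α/2)).
With d = 7.6663 mm and α/2 = 44°, tan(α/2) ≈ 0.96569, so f ≈ 7.6663 / 1.93138 ≈ 3.9693 mm.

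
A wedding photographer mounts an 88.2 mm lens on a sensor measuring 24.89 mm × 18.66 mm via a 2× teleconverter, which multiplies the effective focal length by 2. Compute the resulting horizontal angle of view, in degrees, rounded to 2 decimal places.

8.07°

Effective focal length f = 88.2 × 2 = 176.4 mm.
α = 2·arctan(24.89 / (2 × 176.4)) = 2·arctan(0.07055) ≈ 8.0710°.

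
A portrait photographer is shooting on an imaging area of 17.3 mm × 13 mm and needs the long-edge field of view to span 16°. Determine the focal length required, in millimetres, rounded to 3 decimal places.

From α = 2·arctan(w/2f) we get f = w / (2·tan(α/2)).
With w = 17.3 mm and α/2 = 8°, tan(α/2) ≈ 0.14054, so f ≈ 17.3 / 0.28108 ≈ 61.5479 mm.

61.548 mm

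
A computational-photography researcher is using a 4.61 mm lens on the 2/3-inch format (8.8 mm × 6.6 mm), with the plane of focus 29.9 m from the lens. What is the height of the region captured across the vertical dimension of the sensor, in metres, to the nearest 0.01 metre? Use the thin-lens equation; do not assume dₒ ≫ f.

42.80 m

dₒ: 29.9 m = 29900 mm.
Similar triangles through the lens centre give W/dₒ = h/dᵢ; with 1/f = 1/dₒ + 1/dᵢ this gives W = h·(dₒ − f)/f.
W = 6.6 mm × (29900 − 4.61) / 4.61 = 6.6 × 6484.9002 ≈ 42800.341 mm = 42.8003 m.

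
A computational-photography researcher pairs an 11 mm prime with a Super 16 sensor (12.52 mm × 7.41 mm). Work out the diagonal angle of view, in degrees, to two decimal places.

66.95°

Sensor diagonal = √(12.52² + 7.41²) = √211.6585 ≈ 14.5485 mm.
Angle of view α = 2·arctan(d/2f) with d = 14.5485 mm and f = 11 mm.
d/2f = 0.66129; arctan(0.66129) ≈ 33.4765°, so α ≈ 66.9529°.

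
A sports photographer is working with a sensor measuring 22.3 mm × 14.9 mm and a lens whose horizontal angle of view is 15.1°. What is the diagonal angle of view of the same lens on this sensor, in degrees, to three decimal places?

From the horizontal AOV: f = 22.3 / (2·tan(7.55°)) = 22.3 / 0.26508 ≈ 84.1253 mm.
Sensor diagonal = √(22.3² + 14.9²) = √719.3000 ≈ 26.8198 mm.
Diagonal AOV = 2·arctan(26.8198 / (2 × 84.1253)) = 2·arctan(0.15940) ≈ 18.1139°.

18.114°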